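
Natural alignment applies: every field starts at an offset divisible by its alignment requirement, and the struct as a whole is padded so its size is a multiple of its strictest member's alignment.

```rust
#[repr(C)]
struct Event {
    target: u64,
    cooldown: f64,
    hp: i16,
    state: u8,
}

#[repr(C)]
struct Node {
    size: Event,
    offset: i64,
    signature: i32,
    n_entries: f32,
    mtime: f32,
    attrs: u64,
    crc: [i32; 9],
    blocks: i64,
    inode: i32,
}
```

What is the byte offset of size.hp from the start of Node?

Event: @0: target [8B, align 8] → 8; @8: cooldown [8B, align 8] → 16; @16: hp [2B, align 2] → 18; @18: state [1B, align 1] → 19; +5 tail pad (align 8); size 24, align 8
@0: size [24B, align 8] → 24
within Event: hp at 16
0 + 16 = 16

16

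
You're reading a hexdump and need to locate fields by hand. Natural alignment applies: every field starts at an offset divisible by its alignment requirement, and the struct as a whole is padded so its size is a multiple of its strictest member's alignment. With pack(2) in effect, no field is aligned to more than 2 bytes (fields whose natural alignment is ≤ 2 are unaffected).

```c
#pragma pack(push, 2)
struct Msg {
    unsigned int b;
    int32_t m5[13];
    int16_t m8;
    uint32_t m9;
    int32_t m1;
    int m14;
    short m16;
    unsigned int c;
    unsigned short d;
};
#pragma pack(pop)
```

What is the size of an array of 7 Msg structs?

546

b at 0 (size 4, align 2) → ends 4
m5 at 4 (size 52, align 2) → ends 56
m8 at 56 (size 2, align 2) → ends 58
m9 at 58 (size 4, align 2) → ends 62
m1 at 62 (size 4, align 2) → ends 66
m14 at 66 (size 4, align 2) → ends 70
m16 at 70 (size 2, align 2) → ends 72
c at 72 (size 4, align 2) → ends 76
d at 76 (size 2, align 2) → ends 78
total 78 bytes, alignment 2
array of 7: 7 × 78 = 546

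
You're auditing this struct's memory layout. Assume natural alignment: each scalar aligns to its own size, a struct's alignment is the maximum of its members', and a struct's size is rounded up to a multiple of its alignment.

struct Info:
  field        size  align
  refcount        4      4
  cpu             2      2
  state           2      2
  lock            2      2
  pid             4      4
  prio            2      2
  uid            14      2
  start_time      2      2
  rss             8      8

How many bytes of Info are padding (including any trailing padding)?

8

@0: refcount [4B, align 4] → 4
@4: cpu [2B, align 2] → 6
@6: state [2B, align 2] → 8
@8: lock [2B, align 2] → 10
+2 pad (align 4)
@12: pid [4B, align 4] → 16
@16: prio [2B, align 2] → 18
@18: uid [14B, align 2] → 32
@32: start_time [2B, align 2] → 34
+6 pad (align 8)
@40: rss [8B, align 8] → 48
size 48, align 8
data bytes 40, size 48 → padding 8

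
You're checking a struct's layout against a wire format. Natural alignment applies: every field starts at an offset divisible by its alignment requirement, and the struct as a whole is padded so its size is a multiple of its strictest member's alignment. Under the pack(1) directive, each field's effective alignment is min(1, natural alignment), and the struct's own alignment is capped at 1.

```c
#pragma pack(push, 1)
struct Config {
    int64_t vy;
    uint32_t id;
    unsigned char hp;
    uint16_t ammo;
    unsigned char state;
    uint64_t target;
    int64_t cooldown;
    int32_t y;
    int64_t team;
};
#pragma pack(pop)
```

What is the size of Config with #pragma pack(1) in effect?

@0: vy [8B, align 1] → 8
@8: id [4B, align 1] → 12
@12: hp [1B, align 1] → 13
@13: ammo [2B, align 1] → 15
@15: state [1B, align 1] → 16
@16: target [8B, align 1] → 24
@24: cooldown [8B, align 1] → 32
@32: y [4B, align 1] → 36
@36: team [8B, align 1] → 44
size 44, align 1

44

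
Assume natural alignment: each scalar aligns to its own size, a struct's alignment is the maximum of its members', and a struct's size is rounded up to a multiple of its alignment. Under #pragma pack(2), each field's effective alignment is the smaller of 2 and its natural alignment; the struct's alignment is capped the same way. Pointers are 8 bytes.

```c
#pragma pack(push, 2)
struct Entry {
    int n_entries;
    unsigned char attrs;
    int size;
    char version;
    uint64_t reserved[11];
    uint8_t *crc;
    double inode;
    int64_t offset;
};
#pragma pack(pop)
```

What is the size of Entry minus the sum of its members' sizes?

2

n_entries at 0 (size 4, align 2) → ends 4
attrs at 4 (size 1, align 1) → ends 5
pad 1 to align 2 for size
size at 6 (size 4, align 2) → ends 10
version at 10 (size 1, align 1) → ends 11
pad 1 to align 2 for reserved
reserved at 12 (size 88, align 2) → ends 100
crc at 100 (size 8, align 2) → ends 108
inode at 108 (size 8, align 2) → ends 116
offset at 116 (size 8, align 2) → ends 124
total 124 bytes, alignment 2
data bytes 122, size 124 → padding 2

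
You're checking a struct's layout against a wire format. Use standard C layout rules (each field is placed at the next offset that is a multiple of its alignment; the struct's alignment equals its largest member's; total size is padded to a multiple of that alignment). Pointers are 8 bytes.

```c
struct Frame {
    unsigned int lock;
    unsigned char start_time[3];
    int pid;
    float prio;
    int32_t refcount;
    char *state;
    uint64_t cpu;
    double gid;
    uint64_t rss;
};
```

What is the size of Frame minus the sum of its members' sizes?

5

@0: lock [4B, align 4] → 4
@4: start_time [3B, align 1] → 7
+1 pad (align 4)
@8: pid [4B, align 4] → 12
@12: prio [4B, align 4] → 16
@16: refcount [4B, align 4] → 20
+4 pad (align 8)
@24: state [8B, align 8] → 32
@32: cpu [8B, align 8] → 40
@40: gid [8B, align 8] → 48
@48: rss [8B, align 8] → 56
size 56, align 8
data bytes 51, size 56 → padding 5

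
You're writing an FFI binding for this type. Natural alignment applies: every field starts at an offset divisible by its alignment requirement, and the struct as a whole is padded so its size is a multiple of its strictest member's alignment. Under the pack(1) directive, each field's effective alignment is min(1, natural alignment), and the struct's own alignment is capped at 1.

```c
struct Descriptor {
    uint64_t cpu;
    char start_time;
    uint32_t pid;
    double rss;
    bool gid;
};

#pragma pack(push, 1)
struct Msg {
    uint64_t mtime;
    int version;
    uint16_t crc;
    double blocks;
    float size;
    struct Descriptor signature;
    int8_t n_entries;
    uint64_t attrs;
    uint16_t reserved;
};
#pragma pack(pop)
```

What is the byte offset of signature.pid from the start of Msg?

38

Descriptor: cpu at 0 (size 8, align 8) → ends 8; start_time at 8 (size 1, align 1) → ends 9; pad 3 to align 4 for pid; pid at 12 (size 4, align 4) → ends 16; rss at 16 (size 8, align 8) → ends 24; gid at 24 (size 1, align 1) → ends 25; tail pad 7 to reach multiple of 8; total 32 bytes, alignment 8
mtime at 0 (size 8, align 1) → ends 8
version at 8 (size 4, align 1) → ends 12
crc at 12 (size 2, align 1) → ends 14
blocks at 14 (size 8, align 1) → ends 22
size at 22 (size 4, align 1) → ends 26
signature at 26 (size 32, align 1) → ends 58
within Descriptor: pid at 12
26 + 12 = 38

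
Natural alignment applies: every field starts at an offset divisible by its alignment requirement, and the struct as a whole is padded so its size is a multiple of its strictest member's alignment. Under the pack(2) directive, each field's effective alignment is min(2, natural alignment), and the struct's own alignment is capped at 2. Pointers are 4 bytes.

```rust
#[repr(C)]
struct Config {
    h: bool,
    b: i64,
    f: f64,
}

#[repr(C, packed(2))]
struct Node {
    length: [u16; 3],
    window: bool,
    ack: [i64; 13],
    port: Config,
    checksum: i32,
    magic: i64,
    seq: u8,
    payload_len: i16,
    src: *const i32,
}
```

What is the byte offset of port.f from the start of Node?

Config: @0: h [1B, align 1] → 1; +7 pad (align 8); @8: b [8B, align 8] → 16; @16: f [8B, align 8] → 24; size 24, align 8
@0: length [6B, align 2] → 6
@6: window [1B, align 1] → 7
+1 pad (align 2)
@8: ack [104B, align 2] → 112
@112: port [24B, align 2] → 136
within Config: f at 16
112 + 16 = 128

128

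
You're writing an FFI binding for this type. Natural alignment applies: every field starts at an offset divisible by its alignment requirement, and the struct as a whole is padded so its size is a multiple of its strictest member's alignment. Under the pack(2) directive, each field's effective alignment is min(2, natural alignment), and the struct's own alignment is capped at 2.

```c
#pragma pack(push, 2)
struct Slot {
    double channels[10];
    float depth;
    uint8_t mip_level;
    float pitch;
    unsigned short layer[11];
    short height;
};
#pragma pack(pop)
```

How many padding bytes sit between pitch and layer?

@0: channels [80B, align 2] → 80
@80: depth [4B, align 2] → 84
@84: mip_level [1B, align 1] → 85
+1 pad (align 2)
@86: pitch [4B, align 2] → 90
@90: layer [22B, align 2] → 112

0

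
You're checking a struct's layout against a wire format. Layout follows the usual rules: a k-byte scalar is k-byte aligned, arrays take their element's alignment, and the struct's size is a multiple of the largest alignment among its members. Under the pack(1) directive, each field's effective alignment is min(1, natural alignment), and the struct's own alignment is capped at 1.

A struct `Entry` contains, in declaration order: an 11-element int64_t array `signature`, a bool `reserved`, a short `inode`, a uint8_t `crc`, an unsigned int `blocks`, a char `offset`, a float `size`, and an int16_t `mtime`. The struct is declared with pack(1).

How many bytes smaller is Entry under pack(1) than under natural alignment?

9

natural layout:
  0..88  signature  (88B, 8-aligned)
  88..89  reserved  (1B, 1-aligned)
  89..90  -- padding (1B)
  90..92  inode  (2B, 2-aligned)
  92..93  crc  (1B, 1-aligned)
  93..96  -- padding (3B)
  96..100  blocks  (4B, 4-aligned)
  100..101  offset  (1B, 1-aligned)
  101..104  -- padding (3B)
  104..108  size  (4B, 4-aligned)
  108..110  mtime  (2B, 2-aligned)
  110..112  -- tail padding (2B)
  sizeof = 112, alignof = 8
packed(1) layout:
  0..88  signature  (88B, 1-aligned)
  88..89  reserved  (1B, 1-aligned)
  89..91  inode  (2B, 1-aligned)
  91..92  crc  (1B, 1-aligned)
  92..96  blocks  (4B, 1-aligned)
  96..97  offset  (1B, 1-aligned)
  97..101  size  (4B, 1-aligned)
  101..103  mtime  (2B, 1-aligned)
  sizeof = 103, alignof = 1
112 − 103 = 9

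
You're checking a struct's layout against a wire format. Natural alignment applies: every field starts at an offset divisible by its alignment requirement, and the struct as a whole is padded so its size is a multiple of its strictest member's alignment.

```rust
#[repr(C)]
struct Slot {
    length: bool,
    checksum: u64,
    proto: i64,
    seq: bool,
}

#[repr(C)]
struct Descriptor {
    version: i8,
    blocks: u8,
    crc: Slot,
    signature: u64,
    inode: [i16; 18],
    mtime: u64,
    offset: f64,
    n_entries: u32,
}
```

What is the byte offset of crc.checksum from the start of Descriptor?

Slot: 0..1  length  (1B, 1-aligned); 1..8  -- padding (7B); 8..16  checksum  (8B, 8-aligned); 16..24  proto  (8B, 8-aligned); 24..25  seq  (1B, 1-aligned); 25..32  -- tail padding (7B); sizeof = 32, alignof = 8
0..1  version  (1B, 1-aligned)
1..2  blocks  (1B, 1-aligned)
2..8  -- padding (6B)
8..40  crc  (32B, 8-aligned)
within Slot: checksum at 8
8 + 8 = 16

16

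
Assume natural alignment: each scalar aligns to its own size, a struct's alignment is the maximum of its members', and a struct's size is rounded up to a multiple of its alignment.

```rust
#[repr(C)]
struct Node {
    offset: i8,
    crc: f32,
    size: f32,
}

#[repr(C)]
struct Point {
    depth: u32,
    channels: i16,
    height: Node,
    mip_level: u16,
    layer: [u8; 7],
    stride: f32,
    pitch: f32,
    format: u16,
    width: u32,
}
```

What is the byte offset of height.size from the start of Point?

16

Node: offset at 0 (size 1, align 1) → ends 1; pad 3 to align 4 for crc; crc at 4 (size 4, align 4) → ends 8; size at 8 (size 4, align 4) → ends 12; total 12 bytes, alignment 4
depth at 0 (size 4, align 4) → ends 4
channels at 4 (size 2, align 2) → ends 6
pad 2 to align 4 for height
height at 8 (size 12, align 4) → ends 20
within Node: size at 8
8 + 8 = 16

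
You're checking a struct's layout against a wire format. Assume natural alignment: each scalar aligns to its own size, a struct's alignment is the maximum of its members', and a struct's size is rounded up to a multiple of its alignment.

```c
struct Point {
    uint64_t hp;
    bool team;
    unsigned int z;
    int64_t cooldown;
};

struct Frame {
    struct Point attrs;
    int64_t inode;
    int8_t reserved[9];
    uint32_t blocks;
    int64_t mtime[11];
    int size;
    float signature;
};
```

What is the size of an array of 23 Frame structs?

Point: 0..8  hp  (8B, 8-aligned); 8..9  team  (1B, 1-aligned); 9..12  -- padding (3B); 12..16  z  (4B, 4-aligned); 16..24  cooldown  (8B, 8-aligned); sizeof = 24, alignof = 8
0..24  attrs  (24B, 8-aligned)
24..32  inode  (8B, 8-aligned)
32..41  reserved  (9B, 1-aligned)
41..44  -- padding (3B)
44..48  blocks  (4B, 4-aligned)
48..136  mtime  (88B, 8-aligned)
136..140  size  (4B, 4-aligned)
140..144  signature  (4B, 4-aligned)
sizeof = 144, alignof = 8
array of 23: 23 × 144 = 3312

3312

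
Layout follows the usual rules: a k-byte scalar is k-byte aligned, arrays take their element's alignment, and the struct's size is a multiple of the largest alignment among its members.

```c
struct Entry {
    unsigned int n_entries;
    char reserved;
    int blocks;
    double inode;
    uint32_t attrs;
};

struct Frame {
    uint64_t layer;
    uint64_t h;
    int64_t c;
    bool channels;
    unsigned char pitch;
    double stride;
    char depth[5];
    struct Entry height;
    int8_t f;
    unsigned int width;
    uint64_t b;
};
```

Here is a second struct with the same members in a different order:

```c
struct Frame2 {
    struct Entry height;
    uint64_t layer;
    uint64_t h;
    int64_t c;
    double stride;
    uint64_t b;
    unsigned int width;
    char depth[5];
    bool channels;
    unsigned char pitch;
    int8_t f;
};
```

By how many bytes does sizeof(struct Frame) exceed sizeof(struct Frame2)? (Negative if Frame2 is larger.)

8

Entry: @0: n_entries [4B, align 4] → 4; @4: reserved [1B, align 1] → 5; +3 pad (align 4); @8: blocks [4B, align 4] → 12; +4 pad (align 8); @16: inode [8B, align 8] → 24; @24: attrs [4B, align 4] → 28; +4 tail pad (align 8); size 32, align 8
@0: layer [8B, align 8] → 8
@8: h [8B, align 8] → 16
@16: c [8B, align 8] → 24
@24: channels [1B, align 1] → 25
@25: pitch [1B, align 1] → 26
+6 pad (align 8)
@32: stride [8B, align 8] → 40
@40: depth [5B, align 1] → 45
+3 pad (align 8)
@48: height [32B, align 8] → 80
@80: f [1B, align 1] → 81
+3 pad (align 4)
@84: width [4B, align 4] → 88
@88: b [8B, align 8] → 96
size 96, align 8
— Frame2 —
@0: height [32B, align 8] → 32
@32: layer [8B, align 8] → 40
@40: h [8B, align 8] → 48
@48: c [8B, align 8] → 56
@56: stride [8B, align 8] → 64
@64: b [8B, align 8] → 72
@72: width [4B, align 4] → 76
@76: depth [5B, align 1] → 81
@81: channels [1B, align 1] → 82
@82: pitch [1B, align 1] → 83
@83: f [1B, align 1] → 84
+4 tail pad (align 8)
size 88, align 8
96 − 88 = 8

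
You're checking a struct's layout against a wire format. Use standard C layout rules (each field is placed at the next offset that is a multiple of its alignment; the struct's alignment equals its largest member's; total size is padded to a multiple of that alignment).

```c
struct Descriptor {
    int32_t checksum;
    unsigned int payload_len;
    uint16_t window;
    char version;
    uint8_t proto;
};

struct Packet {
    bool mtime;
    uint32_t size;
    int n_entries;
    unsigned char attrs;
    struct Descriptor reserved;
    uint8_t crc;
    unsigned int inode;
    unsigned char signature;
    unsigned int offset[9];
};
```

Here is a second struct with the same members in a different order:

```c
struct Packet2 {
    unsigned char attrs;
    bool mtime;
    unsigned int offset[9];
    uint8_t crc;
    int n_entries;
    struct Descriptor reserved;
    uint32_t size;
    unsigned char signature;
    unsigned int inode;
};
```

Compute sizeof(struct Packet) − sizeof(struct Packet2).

4

Descriptor: @0: checksum [4B, align 4] → 4; @4: payload_len [4B, align 4] → 8; @8: window [2B, align 2] → 10; @10: version [1B, align 1] → 11; @11: proto [1B, align 1] → 12; size 12, align 4
@0: mtime [1B, align 1] → 1
+3 pad (align 4)
@4: size [4B, align 4] → 8
@8: n_entries [4B, align 4] → 12
@12: attrs [1B, align 1] → 13
+3 pad (align 4)
@16: reserved [12B, align 4] → 28
@28: crc [1B, align 1] → 29
+3 pad (align 4)
@32: inode [4B, align 4] → 36
@36: signature [1B, align 1] → 37
+3 pad (align 4)
@40: offset [36B, align 4] → 76
size 76, align 4
— Packet2 —
@0: attrs [1B, align 1] → 1
@1: mtime [1B, align 1] → 2
+2 pad (align 4)
@4: offset [36B, align 4] → 40
@40: crc [1B, align 1] → 41
+3 pad (align 4)
@44: n_entries [4B, align 4] → 48
@48: reserved [12B, align 4] → 60
@60: size [4B, align 4] → 64
@64: signature [1B, align 1] → 65
+3 pad (align 4)
@68: inode [4B, align 4] → 72
size 72, align 4
76 − 72 = 4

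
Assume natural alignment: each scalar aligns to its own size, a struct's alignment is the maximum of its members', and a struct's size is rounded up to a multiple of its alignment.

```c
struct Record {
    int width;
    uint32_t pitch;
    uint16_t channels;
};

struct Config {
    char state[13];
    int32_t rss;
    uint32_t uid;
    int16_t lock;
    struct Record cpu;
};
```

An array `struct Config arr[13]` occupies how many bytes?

Record: width at 0 (size 4, align 4) → ends 4; pitch at 4 (size 4, align 4) → ends 8; channels at 8 (size 2, align 2) → ends 10; tail pad 2 to reach multiple of 4; total 12 bytes, alignment 4
state at 0 (size 13, align 1) → ends 13
pad 3 to align 4 for rss
rss at 16 (size 4, align 4) → ends 20
uid at 20 (size 4, align 4) → ends 24
lock at 24 (size 2, align 2) → ends 26
pad 2 to align 4 for cpu
cpu at 28 (size 12, align 4) → ends 40
total 40 bytes, alignment 4
array of 13: 13 × 40 = 520

520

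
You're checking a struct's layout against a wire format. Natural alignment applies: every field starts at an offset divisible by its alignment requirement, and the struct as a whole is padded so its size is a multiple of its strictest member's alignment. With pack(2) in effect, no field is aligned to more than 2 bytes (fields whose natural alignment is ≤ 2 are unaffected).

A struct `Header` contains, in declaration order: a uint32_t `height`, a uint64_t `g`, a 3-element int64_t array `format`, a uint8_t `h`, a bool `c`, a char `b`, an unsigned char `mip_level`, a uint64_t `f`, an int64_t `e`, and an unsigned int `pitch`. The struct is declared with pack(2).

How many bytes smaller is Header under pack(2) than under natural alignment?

12

natural layout:
  height at 0 (size 4, align 4) → ends 4
  pad 4 to align 8 for g
  g at 8 (size 8, align 8) → ends 16
  format at 16 (size 24, align 8) → ends 40
  h at 40 (size 1, align 1) → ends 41
  c at 41 (size 1, align 1) → ends 42
  b at 42 (size 1, align 1) → ends 43
  mip_level at 43 (size 1, align 1) → ends 44
  pad 4 to align 8 for f
  f at 48 (size 8, align 8) → ends 56
  e at 56 (size 8, align 8) → ends 64
  pitch at 64 (size 4, align 4) → ends 68
  tail pad 4 to reach multiple of 8
  total 72 bytes, alignment 8
packed(2) layout:
  height at 0 (size 4, align 2) → ends 4
  g at 4 (size 8, align 2) → ends 12
  format at 12 (size 24, align 2) → ends 36
  h at 36 (size 1, align 1) → ends 37
  c at 37 (size 1, align 1) → ends 38
  b at 38 (size 1, align 1) → ends 39
  mip_level at 39 (size 1, align 1) → ends 40
  f at 40 (size 8, align 2) → ends 48
  e at 48 (size 8, align 2) → ends 56
  pitch at 56 (size 4, align 2) → ends 60
  total 60 bytes, alignment 2
72 − 60 = 12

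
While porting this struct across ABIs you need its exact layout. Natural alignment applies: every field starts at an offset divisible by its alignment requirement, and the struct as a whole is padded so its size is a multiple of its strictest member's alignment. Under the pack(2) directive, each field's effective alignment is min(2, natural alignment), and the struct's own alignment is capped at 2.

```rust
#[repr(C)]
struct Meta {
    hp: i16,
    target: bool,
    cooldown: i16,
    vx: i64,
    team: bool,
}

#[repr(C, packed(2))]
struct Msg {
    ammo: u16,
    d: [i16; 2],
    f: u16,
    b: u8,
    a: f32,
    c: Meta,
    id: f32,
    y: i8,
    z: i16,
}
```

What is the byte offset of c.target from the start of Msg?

Meta: @0: hp [2B, align 2] → 2; @2: target [1B, align 1] → 3; +1 pad (align 2); @4: cooldown [2B, align 2] → 6; +2 pad (align 8); @8: vx [8B, align 8] → 16; @16: team [1B, align 1] → 17; +7 tail pad (align 8); size 24, align 8
@0: ammo [2B, align 2] → 2
@2: d [4B, align 2] → 6
@6: f [2B, align 2] → 8
@8: b [1B, align 1] → 9
+1 pad (align 2)
@10: a [4B, align 2] → 14
@14: c [24B, align 2] → 38
within Meta: target at 2
14 + 2 = 16

16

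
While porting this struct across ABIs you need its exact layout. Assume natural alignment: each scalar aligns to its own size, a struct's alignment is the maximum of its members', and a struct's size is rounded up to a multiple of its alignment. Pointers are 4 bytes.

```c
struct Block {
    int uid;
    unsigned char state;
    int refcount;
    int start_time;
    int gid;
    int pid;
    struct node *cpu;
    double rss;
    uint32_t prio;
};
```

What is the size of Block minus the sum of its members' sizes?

11

0..4  uid  (4B, 4-aligned)
4..5  state  (1B, 1-aligned)
5..8  -- padding (3B)
8..12  refcount  (4B, 4-aligned)
12..16  start_time  (4B, 4-aligned)
16..20  gid  (4B, 4-aligned)
20..24  pid  (4B, 4-aligned)
24..28  cpu  (4B, 4-aligned)
28..32  -- padding (4B)
32..40  rss  (8B, 8-aligned)
40..44  prio  (4B, 4-aligned)
44..48  -- tail padding (4B)
sizeof = 48, alignof = 8
data bytes 37, size 48 → padding 11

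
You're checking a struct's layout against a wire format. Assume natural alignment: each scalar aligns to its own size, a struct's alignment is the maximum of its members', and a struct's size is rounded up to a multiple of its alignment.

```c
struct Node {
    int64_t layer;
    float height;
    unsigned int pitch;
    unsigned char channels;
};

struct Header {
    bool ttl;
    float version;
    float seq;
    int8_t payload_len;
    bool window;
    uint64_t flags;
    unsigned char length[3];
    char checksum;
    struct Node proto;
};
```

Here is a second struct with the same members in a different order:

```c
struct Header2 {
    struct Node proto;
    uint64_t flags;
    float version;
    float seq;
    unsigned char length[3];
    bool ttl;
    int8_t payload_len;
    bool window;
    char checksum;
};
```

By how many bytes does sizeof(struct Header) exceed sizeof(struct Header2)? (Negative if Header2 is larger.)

8

Node: layer at 0 (size 8, align 8) → ends 8; height at 8 (size 4, align 4) → ends 12; pitch at 12 (size 4, align 4) → ends 16; channels at 16 (size 1, align 1) → ends 17; tail pad 7 to reach multiple of 8; total 24 bytes, alignment 8
ttl at 0 (size 1, align 1) → ends 1
pad 3 to align 4 for version
version at 4 (size 4, align 4) → ends 8
seq at 8 (size 4, align 4) → ends 12
payload_len at 12 (size 1, align 1) → ends 13
window at 13 (size 1, align 1) → ends 14
pad 2 to align 8 for flags
flags at 16 (size 8, align 8) → ends 24
length at 24 (size 3, align 1) → ends 27
checksum at 27 (size 1, align 1) → ends 28
pad 4 to align 8 for proto
proto at 32 (size 24, align 8) → ends 56
total 56 bytes, alignment 8
— Header2 —
proto at 0 (size 24, align 8) → ends 24
flags at 24 (size 8, align 8) → ends 32
version at 32 (size 4, align 4) → ends 36
seq at 36 (size 4, align 4) → ends 40
length at 40 (size 3, align 1) → ends 43
ttl at 43 (size 1, align 1) → ends 44
payload_len at 44 (size 1, align 1) → ends 45
window at 45 (size 1, align 1) → ends 46
checksum at 46 (size 1, align 1) → ends 47
tail pad 1 to reach multiple of 8
total 48 bytes, alignment 8
56 − 48 = 8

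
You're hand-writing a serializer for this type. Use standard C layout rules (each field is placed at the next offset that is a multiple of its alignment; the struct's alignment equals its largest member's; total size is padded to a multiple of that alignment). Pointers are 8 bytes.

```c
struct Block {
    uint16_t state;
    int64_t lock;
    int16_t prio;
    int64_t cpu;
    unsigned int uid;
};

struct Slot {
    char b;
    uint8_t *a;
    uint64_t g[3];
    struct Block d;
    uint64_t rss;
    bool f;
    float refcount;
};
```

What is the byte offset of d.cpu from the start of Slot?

64

Block: @0: state [2B, align 2] → 2; +6 pad (align 8); @8: lock [8B, align 8] → 16; @16: prio [2B, align 2] → 18; +6 pad (align 8); @24: cpu [8B, align 8] → 32; @32: uid [4B, align 4] → 36; +4 tail pad (align 8); size 40, align 8
@0: b [1B, align 1] → 1
+7 pad (align 8)
@8: a [8B, align 8] → 16
@16: g [24B, align 8] → 40
@40: d [40B, align 8] → 80
within Block: cpu at 24
40 + 24 = 64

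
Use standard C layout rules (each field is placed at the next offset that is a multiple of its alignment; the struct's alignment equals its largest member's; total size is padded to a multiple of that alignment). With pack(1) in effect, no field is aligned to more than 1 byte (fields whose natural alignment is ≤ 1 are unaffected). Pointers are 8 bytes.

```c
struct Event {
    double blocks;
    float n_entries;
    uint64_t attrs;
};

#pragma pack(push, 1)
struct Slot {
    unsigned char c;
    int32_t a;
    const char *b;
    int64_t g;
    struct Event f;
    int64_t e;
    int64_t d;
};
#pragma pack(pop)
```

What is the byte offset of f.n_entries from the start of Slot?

Event: blocks at 0 (size 8, align 8) → ends 8; n_entries at 8 (size 4, align 4) → ends 12; pad 4 to align 8 for attrs; attrs at 16 (size 8, align 8) → ends 24; total 24 bytes, alignment 8
c at 0 (size 1, align 1) → ends 1
a at 1 (size 4, align 1) → ends 5
b at 5 (size 8, align 1) → ends 13
g at 13 (size 8, align 1) → ends 21
f at 21 (size 24, align 1) → ends 45
within Event: n_entries at 8
21 + 8 = 29

29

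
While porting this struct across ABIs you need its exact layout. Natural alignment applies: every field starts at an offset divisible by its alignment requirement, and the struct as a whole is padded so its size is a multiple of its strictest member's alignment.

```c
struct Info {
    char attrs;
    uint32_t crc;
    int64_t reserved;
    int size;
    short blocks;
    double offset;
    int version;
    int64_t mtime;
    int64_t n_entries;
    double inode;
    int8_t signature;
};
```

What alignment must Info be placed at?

8

member alignments: attrs=1, crc=4, reserved=8, size=4, blocks=2, offset=8, version=4, mtime=8, n_entries=8, inode=8, signature=1
max = 8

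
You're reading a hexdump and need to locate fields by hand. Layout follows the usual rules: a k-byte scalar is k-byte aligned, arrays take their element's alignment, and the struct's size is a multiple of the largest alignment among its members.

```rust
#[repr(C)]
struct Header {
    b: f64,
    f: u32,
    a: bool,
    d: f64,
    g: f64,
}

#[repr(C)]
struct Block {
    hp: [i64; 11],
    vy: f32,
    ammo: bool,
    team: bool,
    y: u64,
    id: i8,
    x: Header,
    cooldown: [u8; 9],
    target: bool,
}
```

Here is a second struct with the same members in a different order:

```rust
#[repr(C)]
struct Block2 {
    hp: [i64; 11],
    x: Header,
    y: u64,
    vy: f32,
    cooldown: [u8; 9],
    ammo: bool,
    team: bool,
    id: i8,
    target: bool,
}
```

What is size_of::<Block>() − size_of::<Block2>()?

Header: b at 0 (size 8, align 8) → ends 8; f at 8 (size 4, align 4) → ends 12; a at 12 (size 1, align 1) → ends 13; pad 3 to align 8 for d; d at 16 (size 8, align 8) → ends 24; g at 24 (size 8, align 8) → ends 32; total 32 bytes, alignment 8
hp at 0 (size 88, align 8) → ends 88
vy at 88 (size 4, align 4) → ends 92
ammo at 92 (size 1, align 1) → ends 93
team at 93 (size 1, align 1) → ends 94
pad 2 to align 8 for y
y at 96 (size 8, align 8) → ends 104
id at 104 (size 1, align 1) → ends 105
pad 7 to align 8 for x
x at 112 (size 32, align 8) → ends 144
cooldown at 144 (size 9, align 1) → ends 153
target at 153 (size 1, align 1) → ends 154
tail pad 6 to reach multiple of 8
total 160 bytes, alignment 8
— Block2 —
hp at 0 (size 88, align 8) → ends 88
x at 88 (size 32, align 8) → ends 120
y at 120 (size 8, align 8) → ends 128
vy at 128 (size 4, align 4) → ends 132
cooldown at 132 (size 9, align 1) → ends 141
ammo at 141 (size 1, align 1) → ends 142
team at 142 (size 1, align 1) → ends 143
id at 143 (size 1, align 1) → ends 144
target at 144 (size 1, align 1) → ends 145
tail pad 7 to reach multiple of 8
total 152 bytes, alignment 8
160 − 152 = 8

8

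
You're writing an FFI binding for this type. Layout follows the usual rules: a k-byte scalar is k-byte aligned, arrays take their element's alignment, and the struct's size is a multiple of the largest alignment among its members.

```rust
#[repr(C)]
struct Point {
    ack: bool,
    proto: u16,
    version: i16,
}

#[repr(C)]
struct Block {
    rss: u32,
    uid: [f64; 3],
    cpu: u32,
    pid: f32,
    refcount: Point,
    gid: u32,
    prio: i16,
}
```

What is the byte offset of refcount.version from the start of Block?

Point: @0: ack [1B, align 1] → 1; +1 pad (align 2); @2: proto [2B, align 2] → 4; @4: version [2B, align 2] → 6; size 6, align 2
@0: rss [4B, align 4] → 4
+4 pad (align 8)
@8: uid [24B, align 8] → 32
@32: cpu [4B, align 4] → 36
@36: pid [4B, align 4] → 40
@40: refcount [6B, align 2] → 46
within Point: version at 4
40 + 4 = 44

44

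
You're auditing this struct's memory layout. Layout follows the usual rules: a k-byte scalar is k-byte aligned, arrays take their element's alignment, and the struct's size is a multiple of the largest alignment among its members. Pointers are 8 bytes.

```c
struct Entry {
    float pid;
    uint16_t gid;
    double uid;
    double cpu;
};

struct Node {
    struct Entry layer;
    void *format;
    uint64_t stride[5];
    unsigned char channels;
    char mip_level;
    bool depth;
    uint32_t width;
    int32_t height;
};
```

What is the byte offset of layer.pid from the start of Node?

Entry: @0: pid [4B, align 4] → 4; @4: gid [2B, align 2] → 6; +2 pad (align 8); @8: uid [8B, align 8] → 16; @16: cpu [8B, align 8] → 24; size 24, align 8
@0: layer [24B, align 8] → 24
within Entry: pid at 0
0 + 0 = 0

0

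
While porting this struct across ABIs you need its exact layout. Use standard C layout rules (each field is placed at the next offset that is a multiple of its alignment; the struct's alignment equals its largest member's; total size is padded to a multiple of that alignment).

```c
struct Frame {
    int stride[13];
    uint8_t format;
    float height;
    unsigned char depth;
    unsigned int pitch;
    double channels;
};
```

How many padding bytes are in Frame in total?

@0: stride [52B, align 4] → 52
@52: format [1B, align 1] → 53
+3 pad (align 4)
@56: height [4B, align 4] → 60
@60: depth [1B, align 1] → 61
+3 pad (align 4)
@64: pitch [4B, align 4] → 68
+4 pad (align 8)
@72: channels [8B, align 8] → 80
size 80, align 8
data bytes 70, size 80 → padding 10

10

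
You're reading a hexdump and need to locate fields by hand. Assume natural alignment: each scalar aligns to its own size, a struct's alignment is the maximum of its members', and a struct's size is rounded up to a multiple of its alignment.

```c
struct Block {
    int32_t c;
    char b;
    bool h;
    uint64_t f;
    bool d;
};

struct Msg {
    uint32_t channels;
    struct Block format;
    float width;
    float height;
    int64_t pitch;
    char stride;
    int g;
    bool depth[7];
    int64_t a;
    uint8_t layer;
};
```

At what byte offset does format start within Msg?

Block: c at 0 (size 4, align 4) → ends 4; b at 4 (size 1, align 1) → ends 5; h at 5 (size 1, align 1) → ends 6; pad 2 to align 8 for f; f at 8 (size 8, align 8) → ends 16; d at 16 (size 1, align 1) → ends 17; tail pad 7 to reach multiple of 8; total 24 bytes, alignment 8
channels at 0 (size 4, align 4) → ends 4
pad 4 to align 8 for format
format at 8 (size 24, align 8) → ends 32

8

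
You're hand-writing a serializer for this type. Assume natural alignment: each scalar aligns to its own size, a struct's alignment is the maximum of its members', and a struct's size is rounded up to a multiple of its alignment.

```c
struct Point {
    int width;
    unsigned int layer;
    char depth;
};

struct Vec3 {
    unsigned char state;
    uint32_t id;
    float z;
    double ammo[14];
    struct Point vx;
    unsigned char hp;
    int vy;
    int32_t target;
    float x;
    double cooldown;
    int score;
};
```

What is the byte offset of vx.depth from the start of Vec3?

136

Point: @0: width [4B, align 4] → 4; @4: layer [4B, align 4] → 8; @8: depth [1B, align 1] → 9; +3 tail pad (align 4); size 12, align 4
@0: state [1B, align 1] → 1
+3 pad (align 4)
@4: id [4B, align 4] → 8
@8: z [4B, align 4] → 12
+4 pad (align 8)
@16: ammo [112B, align 8] → 128
@128: vx [12B, align 4] → 140
within Point: depth at 8
128 + 8 = 136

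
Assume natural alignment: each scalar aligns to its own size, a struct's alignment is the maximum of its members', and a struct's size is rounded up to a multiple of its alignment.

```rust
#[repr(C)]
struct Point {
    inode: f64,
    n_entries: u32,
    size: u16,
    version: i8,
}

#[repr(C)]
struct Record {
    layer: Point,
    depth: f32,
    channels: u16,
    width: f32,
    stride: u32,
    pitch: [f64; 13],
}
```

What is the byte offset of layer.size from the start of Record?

12

Point: @0: inode [8B, align 8] → 8; @8: n_entries [4B, align 4] → 12; @12: size [2B, align 2] → 14; @14: version [1B, align 1] → 15; +1 tail pad (align 8); size 16, align 8
@0: layer [16B, align 8] → 16
within Point: size at 12
0 + 12 = 12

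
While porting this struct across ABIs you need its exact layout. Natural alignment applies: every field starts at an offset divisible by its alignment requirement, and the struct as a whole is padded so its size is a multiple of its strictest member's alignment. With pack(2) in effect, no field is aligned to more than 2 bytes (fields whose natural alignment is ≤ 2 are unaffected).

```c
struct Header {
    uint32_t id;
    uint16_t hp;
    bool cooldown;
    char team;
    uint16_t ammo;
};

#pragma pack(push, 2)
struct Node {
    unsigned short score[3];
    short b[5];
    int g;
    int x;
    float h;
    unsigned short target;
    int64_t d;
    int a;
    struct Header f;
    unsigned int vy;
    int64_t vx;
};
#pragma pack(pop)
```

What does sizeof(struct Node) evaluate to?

Header: id at 0 (size 4, align 4) → ends 4; hp at 4 (size 2, align 2) → ends 6; cooldown at 6 (size 1, align 1) → ends 7; team at 7 (size 1, align 1) → ends 8; ammo at 8 (size 2, align 2) → ends 10; tail pad 2 to reach multiple of 4; total 12 bytes, alignment 4
score at 0 (size 6, align 2) → ends 6
b at 6 (size 10, align 2) → ends 16
g at 16 (size 4, align 2) → ends 20
x at 20 (size 4, align 2) → ends 24
h at 24 (size 4, align 2) → ends 28
target at 28 (size 2, align 2) → ends 30
d at 30 (size 8, align 2) → ends 38
a at 38 (size 4, align 2) → ends 42
f at 42 (size 12, align 2) → ends 54
vy at 54 (size 4, align 2) → ends 58
vx at 58 (size 8, align 2) → ends 66
total 66 bytes, alignment 2

66 bytes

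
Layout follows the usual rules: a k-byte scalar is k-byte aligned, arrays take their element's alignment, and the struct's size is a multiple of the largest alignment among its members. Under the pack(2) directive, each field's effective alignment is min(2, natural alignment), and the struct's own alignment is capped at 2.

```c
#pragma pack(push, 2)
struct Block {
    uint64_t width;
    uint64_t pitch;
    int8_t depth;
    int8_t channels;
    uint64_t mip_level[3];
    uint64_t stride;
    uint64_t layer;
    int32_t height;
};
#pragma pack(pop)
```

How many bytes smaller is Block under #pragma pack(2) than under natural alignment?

10

natural layout:
  0..8  width  (8B, 8-aligned)
  8..16  pitch  (8B, 8-aligned)
  16..17  depth  (1B, 1-aligned)
  17..18  channels  (1B, 1-aligned)
  18..24  -- padding (6B)
  24..48  mip_level  (24B, 8-aligned)
  48..56  stride  (8B, 8-aligned)
  56..64  layer  (8B, 8-aligned)
  64..68  height  (4B, 4-aligned)
  68..72  -- tail padding (4B)
  sizeof = 72, alignof = 8
packed(2) layout:
  0..8  width  (8B, 2-aligned)
  8..16  pitch  (8B, 2-aligned)
  16..17  depth  (1B, 1-aligned)
  17..18  channels  (1B, 1-aligned)
  18..42  mip_level  (24B, 2-aligned)
  42..50  stride  (8B, 2-aligned)
  50..58  layer  (8B, 2-aligned)
  58..62  height  (4B, 2-aligned)
  sizeof = 62, alignof = 2
72 − 62 = 10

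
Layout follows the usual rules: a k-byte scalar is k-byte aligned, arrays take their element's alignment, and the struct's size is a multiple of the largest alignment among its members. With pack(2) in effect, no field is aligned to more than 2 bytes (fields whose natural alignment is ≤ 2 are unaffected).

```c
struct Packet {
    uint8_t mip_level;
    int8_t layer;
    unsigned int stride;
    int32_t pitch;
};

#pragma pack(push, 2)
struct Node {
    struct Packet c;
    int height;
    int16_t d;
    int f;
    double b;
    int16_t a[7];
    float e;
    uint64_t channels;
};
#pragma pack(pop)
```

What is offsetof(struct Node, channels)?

Packet: 0..1  mip_level  (1B, 1-aligned); 1..2  layer  (1B, 1-aligned); 2..4  -- padding (2B); 4..8  stride  (4B, 4-aligned); 8..12  pitch  (4B, 4-aligned); sizeof = 12, alignof = 4
0..12  c  (12B, 2-aligned)
12..16  height  (4B, 2-aligned)
16..18  d  (2B, 2-aligned)
18..22  f  (4B, 2-aligned)
22..30  b  (8B, 2-aligned)
30..44  a  (14B, 2-aligned)
44..48  e  (4B, 2-aligned)
48..56  channels  (8B, 2-aligned)

48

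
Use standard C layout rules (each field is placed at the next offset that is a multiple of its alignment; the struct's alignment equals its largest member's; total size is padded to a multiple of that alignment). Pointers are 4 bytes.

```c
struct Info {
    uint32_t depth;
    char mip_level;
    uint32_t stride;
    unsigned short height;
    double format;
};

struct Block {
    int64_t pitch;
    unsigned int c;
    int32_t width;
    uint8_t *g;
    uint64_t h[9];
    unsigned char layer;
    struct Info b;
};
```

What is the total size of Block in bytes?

Info: @0: depth [4B, align 4] → 4; @4: mip_level [1B, align 1] → 5; +3 pad (align 4); @8: stride [4B, align 4] → 12; @12: height [2B, align 2] → 14; +2 pad (align 8); @16: format [8B, align 8] → 24; size 24, align 8
@0: pitch [8B, align 8] → 8
@8: c [4B, align 4] → 12
@12: width [4B, align 4] → 16
@16: g [4B, align 4] → 20
+4 pad (align 8)
@24: h [72B, align 8] → 96
@96: layer [1B, align 1] → 97
+7 pad (align 8)
@104: b [24B, align 8] → 128
size 128, align 8

128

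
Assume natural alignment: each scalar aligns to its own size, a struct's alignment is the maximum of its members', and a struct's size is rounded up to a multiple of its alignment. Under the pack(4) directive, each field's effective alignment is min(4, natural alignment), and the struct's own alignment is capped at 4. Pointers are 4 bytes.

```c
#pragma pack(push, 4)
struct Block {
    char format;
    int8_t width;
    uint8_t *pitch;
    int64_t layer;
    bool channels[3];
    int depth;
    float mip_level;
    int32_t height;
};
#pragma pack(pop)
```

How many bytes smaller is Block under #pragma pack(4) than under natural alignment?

0

natural layout:
  0..1  format  (1B, 1-aligned)
  1..2  width  (1B, 1-aligned)
  2..4  -- padding (2B)
  4..8  pitch  (4B, 4-aligned)
  8..16  layer  (8B, 8-aligned)
  16..19  channels  (3B, 1-aligned)
  19..20  -- padding (1B)
  20..24  depth  (4B, 4-aligned)
  24..28  mip_level  (4B, 4-aligned)
  28..32  height  (4B, 4-aligned)
  sizeof = 32, alignof = 8
packed(4) layout:
  0..1  format  (1B, 1-aligned)
  1..2  width  (1B, 1-aligned)
  2..4  -- padding (2B)
  4..8  pitch  (4B, 4-aligned)
  8..16  layer  (8B, 4-aligned)
  16..19  channels  (3B, 1-aligned)
  19..20  -- padding (1B)
  20..24  depth  (4B, 4-aligned)
  24..28  mip_level  (4B, 4-aligned)
  28..32  height  (4B, 4-aligned)
  sizeof = 32, alignof = 4
32 − 32 = 0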